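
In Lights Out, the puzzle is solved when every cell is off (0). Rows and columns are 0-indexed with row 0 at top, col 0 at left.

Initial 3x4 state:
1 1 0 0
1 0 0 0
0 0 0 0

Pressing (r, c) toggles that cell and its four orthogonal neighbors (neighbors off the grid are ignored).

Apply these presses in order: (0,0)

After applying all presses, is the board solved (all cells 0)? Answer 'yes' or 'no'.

Answer: yes

Derivation:
After press 1 at (0,0):
0 0 0 0
0 0 0 0
0 0 0 0

Lights still on: 0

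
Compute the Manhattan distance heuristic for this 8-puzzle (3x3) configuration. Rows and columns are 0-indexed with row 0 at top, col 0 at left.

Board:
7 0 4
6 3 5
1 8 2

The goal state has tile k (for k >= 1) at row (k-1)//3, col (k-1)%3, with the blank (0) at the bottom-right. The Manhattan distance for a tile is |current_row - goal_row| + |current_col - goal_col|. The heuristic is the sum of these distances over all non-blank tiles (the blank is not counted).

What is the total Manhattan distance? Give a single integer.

Answer: 15

Derivation:
Tile 7: (0,0)->(2,0) = 2
Tile 4: (0,2)->(1,0) = 3
Tile 6: (1,0)->(1,2) = 2
Tile 3: (1,1)->(0,2) = 2
Tile 5: (1,2)->(1,1) = 1
Tile 1: (2,0)->(0,0) = 2
Tile 8: (2,1)->(2,1) = 0
Tile 2: (2,2)->(0,1) = 3
Sum: 2 + 3 + 2 + 2 + 1 + 2 + 0 + 3 = 15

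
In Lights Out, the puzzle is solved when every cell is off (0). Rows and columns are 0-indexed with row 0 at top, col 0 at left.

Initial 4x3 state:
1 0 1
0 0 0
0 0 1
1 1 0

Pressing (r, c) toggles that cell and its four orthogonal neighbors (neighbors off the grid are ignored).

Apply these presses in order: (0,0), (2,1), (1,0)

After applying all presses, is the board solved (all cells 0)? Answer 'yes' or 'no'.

After press 1 at (0,0):
0 1 1
1 0 0
0 0 1
1 1 0

After press 2 at (2,1):
0 1 1
1 1 0
1 1 0
1 0 0

After press 3 at (1,0):
1 1 1
0 0 0
0 1 0
1 0 0

Lights still on: 5

Answer: no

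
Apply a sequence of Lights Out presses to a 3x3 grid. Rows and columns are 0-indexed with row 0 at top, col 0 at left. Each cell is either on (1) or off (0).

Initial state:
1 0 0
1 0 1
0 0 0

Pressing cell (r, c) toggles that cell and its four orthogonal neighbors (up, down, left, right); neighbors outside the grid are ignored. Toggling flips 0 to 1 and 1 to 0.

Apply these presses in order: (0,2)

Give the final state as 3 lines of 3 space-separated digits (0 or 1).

Answer: 1 1 1
1 0 0
0 0 0

Derivation:
After press 1 at (0,2):
1 1 1
1 0 0
0 0 0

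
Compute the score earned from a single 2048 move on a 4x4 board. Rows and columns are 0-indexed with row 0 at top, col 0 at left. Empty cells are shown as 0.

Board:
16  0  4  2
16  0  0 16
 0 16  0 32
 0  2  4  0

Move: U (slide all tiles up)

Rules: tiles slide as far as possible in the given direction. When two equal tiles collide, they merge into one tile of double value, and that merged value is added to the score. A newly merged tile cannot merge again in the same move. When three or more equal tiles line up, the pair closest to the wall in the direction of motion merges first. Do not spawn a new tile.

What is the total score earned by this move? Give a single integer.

Slide up:
col 0: [16, 16, 0, 0] -> [32, 0, 0, 0]  score +32 (running 32)
col 1: [0, 0, 16, 2] -> [16, 2, 0, 0]  score +0 (running 32)
col 2: [4, 0, 0, 4] -> [8, 0, 0, 0]  score +8 (running 40)
col 3: [2, 16, 32, 0] -> [2, 16, 32, 0]  score +0 (running 40)
Board after move:
32 16  8  2
 0  2  0 16
 0  0  0 32
 0  0  0  0

Answer: 40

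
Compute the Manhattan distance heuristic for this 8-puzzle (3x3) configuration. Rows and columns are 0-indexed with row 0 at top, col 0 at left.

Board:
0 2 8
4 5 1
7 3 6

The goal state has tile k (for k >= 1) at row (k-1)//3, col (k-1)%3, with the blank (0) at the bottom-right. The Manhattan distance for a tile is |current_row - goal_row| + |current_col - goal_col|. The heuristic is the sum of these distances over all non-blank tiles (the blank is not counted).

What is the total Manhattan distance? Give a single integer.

Answer: 10

Derivation:
Tile 2: at (0,1), goal (0,1), distance |0-0|+|1-1| = 0
Tile 8: at (0,2), goal (2,1), distance |0-2|+|2-1| = 3
Tile 4: at (1,0), goal (1,0), distance |1-1|+|0-0| = 0
Tile 5: at (1,1), goal (1,1), distance |1-1|+|1-1| = 0
Tile 1: at (1,2), goal (0,0), distance |1-0|+|2-0| = 3
Tile 7: at (2,0), goal (2,0), distance |2-2|+|0-0| = 0
Tile 3: at (2,1), goal (0,2), distance |2-0|+|1-2| = 3
Tile 6: at (2,2), goal (1,2), distance |2-1|+|2-2| = 1
Sum: 0 + 3 + 0 + 0 + 3 + 0 + 3 + 1 = 10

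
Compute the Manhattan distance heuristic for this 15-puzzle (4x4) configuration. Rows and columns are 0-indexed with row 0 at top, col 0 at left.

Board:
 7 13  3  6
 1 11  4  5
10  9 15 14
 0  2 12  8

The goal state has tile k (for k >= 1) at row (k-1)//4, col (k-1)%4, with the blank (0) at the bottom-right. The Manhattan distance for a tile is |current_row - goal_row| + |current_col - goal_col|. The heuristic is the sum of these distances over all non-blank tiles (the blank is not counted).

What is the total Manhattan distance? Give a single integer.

Tile 7: (0,0)->(1,2) = 3
Tile 13: (0,1)->(3,0) = 4
Tile 3: (0,2)->(0,2) = 0
Tile 6: (0,3)->(1,1) = 3
Tile 1: (1,0)->(0,0) = 1
Tile 11: (1,1)->(2,2) = 2
Tile 4: (1,2)->(0,3) = 2
Tile 5: (1,3)->(1,0) = 3
Tile 10: (2,0)->(2,1) = 1
Tile 9: (2,1)->(2,0) = 1
Tile 15: (2,2)->(3,2) = 1
Tile 14: (2,3)->(3,1) = 3
Tile 2: (3,1)->(0,1) = 3
Tile 12: (3,2)->(2,3) = 2
Tile 8: (3,3)->(1,3) = 2
Sum: 3 + 4 + 0 + 3 + 1 + 2 + 2 + 3 + 1 + 1 + 1 + 3 + 3 + 2 + 2 = 31

Answer: 31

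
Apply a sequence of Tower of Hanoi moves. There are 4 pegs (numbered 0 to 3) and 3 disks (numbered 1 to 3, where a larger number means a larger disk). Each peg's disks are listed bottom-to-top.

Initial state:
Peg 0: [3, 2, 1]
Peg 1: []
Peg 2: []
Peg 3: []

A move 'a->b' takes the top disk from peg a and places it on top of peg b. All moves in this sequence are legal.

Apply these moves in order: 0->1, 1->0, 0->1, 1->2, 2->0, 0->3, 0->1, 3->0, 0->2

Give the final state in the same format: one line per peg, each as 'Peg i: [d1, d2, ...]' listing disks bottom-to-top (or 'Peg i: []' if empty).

Answer: Peg 0: [3]
Peg 1: [2]
Peg 2: [1]
Peg 3: []

Derivation:
After move 1 (0->1):
Peg 0: [3, 2]
Peg 1: [1]
Peg 2: []
Peg 3: []

After move 2 (1->0):
Peg 0: [3, 2, 1]
Peg 1: []
Peg 2: []
Peg 3: []

After move 3 (0->1):
Peg 0: [3, 2]
Peg 1: [1]
Peg 2: []
Peg 3: []

After move 4 (1->2):
Peg 0: [3, 2]
Peg 1: []
Peg 2: [1]
Peg 3: []

After move 5 (2->0):
Peg 0: [3, 2, 1]
Peg 1: []
Peg 2: []
Peg 3: []

After move 6 (0->3):
Peg 0: [3, 2]
Peg 1: []
Peg 2: []
Peg 3: [1]

After move 7 (0->1):
Peg 0: [3]
Peg 1: [2]
Peg 2: []
Peg 3: [1]

After move 8 (3->0):
Peg 0: [3, 1]
Peg 1: [2]
Peg 2: []
Peg 3: []

After move 9 (0->2):
Peg 0: [3]
Peg 1: [2]
Peg 2: [1]
Peg 3: []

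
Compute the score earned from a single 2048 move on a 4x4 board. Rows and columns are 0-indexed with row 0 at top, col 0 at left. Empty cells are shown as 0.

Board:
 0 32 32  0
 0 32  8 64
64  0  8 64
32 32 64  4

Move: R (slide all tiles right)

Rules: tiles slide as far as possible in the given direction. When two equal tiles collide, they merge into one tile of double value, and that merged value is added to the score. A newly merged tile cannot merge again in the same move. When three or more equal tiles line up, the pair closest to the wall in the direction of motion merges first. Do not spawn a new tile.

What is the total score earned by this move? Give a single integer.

Slide right:
row 0: [0, 32, 32, 0] -> [0, 0, 0, 64]  score +64 (running 64)
row 1: [0, 32, 8, 64] -> [0, 32, 8, 64]  score +0 (running 64)
row 2: [64, 0, 8, 64] -> [0, 64, 8, 64]  score +0 (running 64)
row 3: [32, 32, 64, 4] -> [0, 64, 64, 4]  score +64 (running 128)
Board after move:
 0  0  0 64
 0 32  8 64
 0 64  8 64
 0 64 64  4

Answer: 128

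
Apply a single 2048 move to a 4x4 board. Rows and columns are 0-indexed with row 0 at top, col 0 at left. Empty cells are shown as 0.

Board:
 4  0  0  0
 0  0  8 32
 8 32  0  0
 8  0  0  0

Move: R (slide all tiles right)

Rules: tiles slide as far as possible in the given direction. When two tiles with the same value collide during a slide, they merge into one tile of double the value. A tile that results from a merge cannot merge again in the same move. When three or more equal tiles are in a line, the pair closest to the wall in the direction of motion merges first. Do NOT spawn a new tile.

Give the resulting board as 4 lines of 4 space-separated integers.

Slide right:
row 0: [4, 0, 0, 0] -> [0, 0, 0, 4]
row 1: [0, 0, 8, 32] -> [0, 0, 8, 32]
row 2: [8, 32, 0, 0] -> [0, 0, 8, 32]
row 3: [8, 0, 0, 0] -> [0, 0, 0, 8]

Answer:  0  0  0  4
 0  0  8 32
 0  0  8 32
 0  0  0  8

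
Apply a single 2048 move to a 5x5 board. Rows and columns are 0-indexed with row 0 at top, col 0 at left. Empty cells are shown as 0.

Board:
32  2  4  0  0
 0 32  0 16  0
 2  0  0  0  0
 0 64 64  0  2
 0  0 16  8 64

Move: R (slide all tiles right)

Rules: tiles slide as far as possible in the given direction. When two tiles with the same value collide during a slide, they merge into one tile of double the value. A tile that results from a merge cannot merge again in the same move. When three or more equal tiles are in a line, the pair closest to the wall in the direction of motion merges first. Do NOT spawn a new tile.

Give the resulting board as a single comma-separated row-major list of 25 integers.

Answer: 0, 0, 32, 2, 4, 0, 0, 0, 32, 16, 0, 0, 0, 0, 2, 0, 0, 0, 128, 2, 0, 0, 16, 8, 64

Derivation:
Slide right:
row 0: [32, 2, 4, 0, 0] -> [0, 0, 32, 2, 4]
row 1: [0, 32, 0, 16, 0] -> [0, 0, 0, 32, 16]
row 2: [2, 0, 0, 0, 0] -> [0, 0, 0, 0, 2]
row 3: [0, 64, 64, 0, 2] -> [0, 0, 0, 128, 2]
row 4: [0, 0, 16, 8, 64] -> [0, 0, 16, 8, 64]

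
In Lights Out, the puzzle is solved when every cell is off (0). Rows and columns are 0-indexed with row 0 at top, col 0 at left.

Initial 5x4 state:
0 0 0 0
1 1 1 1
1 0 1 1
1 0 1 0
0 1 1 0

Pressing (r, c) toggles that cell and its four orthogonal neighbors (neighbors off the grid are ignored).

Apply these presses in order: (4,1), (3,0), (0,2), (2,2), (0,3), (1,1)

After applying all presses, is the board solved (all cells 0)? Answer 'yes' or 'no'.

After press 1 at (4,1):
0 0 0 0
1 1 1 1
1 0 1 1
1 1 1 0
1 0 0 0

After press 2 at (3,0):
0 0 0 0
1 1 1 1
0 0 1 1
0 0 1 0
0 0 0 0

After press 3 at (0,2):
0 1 1 1
1 1 0 1
0 0 1 1
0 0 1 0
0 0 0 0

After press 4 at (2,2):
0 1 1 1
1 1 1 1
0 1 0 0
0 0 0 0
0 0 0 0

After press 5 at (0,3):
0 1 0 0
1 1 1 0
0 1 0 0
0 0 0 0
0 0 0 0

After press 6 at (1,1):
0 0 0 0
0 0 0 0
0 0 0 0
0 0 0 0
0 0 0 0

Lights still on: 0

Answer: yes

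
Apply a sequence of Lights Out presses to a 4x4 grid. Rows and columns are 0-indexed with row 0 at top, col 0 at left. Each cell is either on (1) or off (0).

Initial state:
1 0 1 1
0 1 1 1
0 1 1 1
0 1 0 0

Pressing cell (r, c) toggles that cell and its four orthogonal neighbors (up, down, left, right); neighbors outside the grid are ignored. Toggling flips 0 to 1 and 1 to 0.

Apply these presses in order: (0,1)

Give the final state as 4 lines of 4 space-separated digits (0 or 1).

Answer: 0 1 0 1
0 0 1 1
0 1 1 1
0 1 0 0

Derivation:
After press 1 at (0,1):
0 1 0 1
0 0 1 1
0 1 1 1
0 1 0 0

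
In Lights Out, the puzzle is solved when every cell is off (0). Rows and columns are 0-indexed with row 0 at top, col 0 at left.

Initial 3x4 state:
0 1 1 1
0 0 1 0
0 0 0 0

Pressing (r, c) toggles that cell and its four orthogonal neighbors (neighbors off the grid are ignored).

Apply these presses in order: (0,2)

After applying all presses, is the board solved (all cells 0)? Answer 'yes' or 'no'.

Answer: yes

Derivation:
After press 1 at (0,2):
0 0 0 0
0 0 0 0
0 0 0 0

Lights still on: 0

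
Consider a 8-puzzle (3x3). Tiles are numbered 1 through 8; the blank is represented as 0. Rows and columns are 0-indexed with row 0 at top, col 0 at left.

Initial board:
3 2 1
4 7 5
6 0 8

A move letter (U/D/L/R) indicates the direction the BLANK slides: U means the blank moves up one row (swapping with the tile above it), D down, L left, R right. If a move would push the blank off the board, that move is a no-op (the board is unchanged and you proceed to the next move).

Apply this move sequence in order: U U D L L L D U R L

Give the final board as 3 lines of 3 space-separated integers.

Answer: 3 2 1
0 4 5
6 7 8

Derivation:
After move 1 (U):
3 2 1
4 0 5
6 7 8

After move 2 (U):
3 0 1
4 2 5
6 7 8

After move 3 (D):
3 2 1
4 0 5
6 7 8

After move 4 (L):
3 2 1
0 4 5
6 7 8

After move 5 (L):
3 2 1
0 4 5
6 7 8

After move 6 (L):
3 2 1
0 4 5
6 7 8

After move 7 (D):
3 2 1
6 4 5
0 7 8

After move 8 (U):
3 2 1
0 4 5
6 7 8

After move 9 (R):
3 2 1
4 0 5
6 7 8

After move 10 (L):
3 2 1
0 4 5
6 7 8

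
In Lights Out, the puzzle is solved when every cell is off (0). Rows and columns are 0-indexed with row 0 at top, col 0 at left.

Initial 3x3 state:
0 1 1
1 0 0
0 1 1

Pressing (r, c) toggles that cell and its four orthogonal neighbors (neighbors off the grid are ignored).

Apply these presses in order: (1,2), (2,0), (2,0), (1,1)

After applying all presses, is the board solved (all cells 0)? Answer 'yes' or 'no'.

After press 1 at (1,2):
0 1 0
1 1 1
0 1 0

After press 2 at (2,0):
0 1 0
0 1 1
1 0 0

After press 3 at (2,0):
0 1 0
1 1 1
0 1 0

After press 4 at (1,1):
0 0 0
0 0 0
0 0 0

Lights still on: 0

Answer: yes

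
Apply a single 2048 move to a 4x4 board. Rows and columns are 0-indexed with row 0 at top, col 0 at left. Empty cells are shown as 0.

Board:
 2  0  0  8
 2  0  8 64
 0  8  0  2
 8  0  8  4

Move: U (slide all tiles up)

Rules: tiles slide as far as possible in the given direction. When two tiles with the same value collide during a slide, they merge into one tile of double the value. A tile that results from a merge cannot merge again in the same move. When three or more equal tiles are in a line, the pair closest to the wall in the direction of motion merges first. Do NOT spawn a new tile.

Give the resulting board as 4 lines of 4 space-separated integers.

Slide up:
col 0: [2, 2, 0, 8] -> [4, 8, 0, 0]
col 1: [0, 0, 8, 0] -> [8, 0, 0, 0]
col 2: [0, 8, 0, 8] -> [16, 0, 0, 0]
col 3: [8, 64, 2, 4] -> [8, 64, 2, 4]

Answer:  4  8 16  8
 8  0  0 64
 0  0  0  2
 0  0  0  4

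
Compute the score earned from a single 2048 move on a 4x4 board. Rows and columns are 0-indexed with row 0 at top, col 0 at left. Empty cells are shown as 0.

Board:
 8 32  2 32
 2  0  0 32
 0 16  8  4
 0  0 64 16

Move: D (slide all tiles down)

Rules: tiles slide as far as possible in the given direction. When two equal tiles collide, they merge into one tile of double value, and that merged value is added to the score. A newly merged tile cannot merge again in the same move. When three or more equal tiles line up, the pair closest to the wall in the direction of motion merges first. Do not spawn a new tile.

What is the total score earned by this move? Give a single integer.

Answer: 64

Derivation:
Slide down:
col 0: [8, 2, 0, 0] -> [0, 0, 8, 2]  score +0 (running 0)
col 1: [32, 0, 16, 0] -> [0, 0, 32, 16]  score +0 (running 0)
col 2: [2, 0, 8, 64] -> [0, 2, 8, 64]  score +0 (running 0)
col 3: [32, 32, 4, 16] -> [0, 64, 4, 16]  score +64 (running 64)
Board after move:
 0  0  0  0
 0  0  2 64
 8 32  8  4
 2 16 64 16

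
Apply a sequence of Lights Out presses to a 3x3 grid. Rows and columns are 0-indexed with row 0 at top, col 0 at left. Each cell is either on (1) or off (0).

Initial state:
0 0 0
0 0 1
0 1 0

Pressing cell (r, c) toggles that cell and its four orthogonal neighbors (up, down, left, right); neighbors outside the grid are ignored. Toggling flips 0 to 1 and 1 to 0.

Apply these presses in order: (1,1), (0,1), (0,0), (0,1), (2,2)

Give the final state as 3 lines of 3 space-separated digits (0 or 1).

After press 1 at (1,1):
0 1 0
1 1 0
0 0 0

After press 2 at (0,1):
1 0 1
1 0 0
0 0 0

After press 3 at (0,0):
0 1 1
0 0 0
0 0 0

After press 4 at (0,1):
1 0 0
0 1 0
0 0 0

After press 5 at (2,2):
1 0 0
0 1 1
0 1 1

Answer: 1 0 0
0 1 1
0 1 1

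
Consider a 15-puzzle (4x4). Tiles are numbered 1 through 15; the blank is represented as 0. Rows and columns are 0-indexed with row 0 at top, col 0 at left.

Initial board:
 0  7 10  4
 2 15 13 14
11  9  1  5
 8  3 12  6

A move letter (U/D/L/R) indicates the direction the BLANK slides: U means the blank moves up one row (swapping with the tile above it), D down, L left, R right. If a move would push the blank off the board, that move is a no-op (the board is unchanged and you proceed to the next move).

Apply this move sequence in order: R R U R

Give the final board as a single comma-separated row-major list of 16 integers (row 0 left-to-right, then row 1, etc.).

Answer: 7, 10, 4, 0, 2, 15, 13, 14, 11, 9, 1, 5, 8, 3, 12, 6

Derivation:
After move 1 (R):
 7  0 10  4
 2 15 13 14
11  9  1  5
 8  3 12  6

After move 2 (R):
 7 10  0  4
 2 15 13 14
11  9  1  5
 8  3 12  6

After move 3 (U):
 7 10  0  4
 2 15 13 14
11  9  1  5
 8  3 12  6

After move 4 (R):
 7 10  4  0
 2 15 13 14
11  9  1  5
 8  3 12  6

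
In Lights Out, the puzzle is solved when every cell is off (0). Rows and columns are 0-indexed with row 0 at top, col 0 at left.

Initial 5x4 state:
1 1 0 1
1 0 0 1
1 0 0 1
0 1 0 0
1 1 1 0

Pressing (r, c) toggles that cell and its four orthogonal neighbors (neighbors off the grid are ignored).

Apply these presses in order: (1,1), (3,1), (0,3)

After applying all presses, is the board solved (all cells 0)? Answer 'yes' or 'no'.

After press 1 at (1,1):
1 0 0 1
0 1 1 1
1 1 0 1
0 1 0 0
1 1 1 0

After press 2 at (3,1):
1 0 0 1
0 1 1 1
1 0 0 1
1 0 1 0
1 0 1 0

After press 3 at (0,3):
1 0 1 0
0 1 1 0
1 0 0 1
1 0 1 0
1 0 1 0

Lights still on: 10

Answer: no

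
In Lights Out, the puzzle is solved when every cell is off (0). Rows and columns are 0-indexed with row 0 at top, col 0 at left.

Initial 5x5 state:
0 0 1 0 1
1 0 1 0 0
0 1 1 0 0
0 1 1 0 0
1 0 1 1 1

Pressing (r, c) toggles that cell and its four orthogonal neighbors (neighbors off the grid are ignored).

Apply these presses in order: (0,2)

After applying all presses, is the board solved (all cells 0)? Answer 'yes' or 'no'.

After press 1 at (0,2):
0 1 0 1 1
1 0 0 0 0
0 1 1 0 0
0 1 1 0 0
1 0 1 1 1

Lights still on: 12

Answer: no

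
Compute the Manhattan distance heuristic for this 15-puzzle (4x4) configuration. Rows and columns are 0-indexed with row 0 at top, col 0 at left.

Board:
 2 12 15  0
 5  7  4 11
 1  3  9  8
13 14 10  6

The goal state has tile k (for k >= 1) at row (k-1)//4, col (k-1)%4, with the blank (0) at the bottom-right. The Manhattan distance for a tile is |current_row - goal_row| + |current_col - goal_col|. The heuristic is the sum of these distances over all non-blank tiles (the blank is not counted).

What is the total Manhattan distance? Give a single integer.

Tile 2: (0,0)->(0,1) = 1
Tile 12: (0,1)->(2,3) = 4
Tile 15: (0,2)->(3,2) = 3
Tile 5: (1,0)->(1,0) = 0
Tile 7: (1,1)->(1,2) = 1
Tile 4: (1,2)->(0,3) = 2
Tile 11: (1,3)->(2,2) = 2
Tile 1: (2,0)->(0,0) = 2
Tile 3: (2,1)->(0,2) = 3
Tile 9: (2,2)->(2,0) = 2
Tile 8: (2,3)->(1,3) = 1
Tile 13: (3,0)->(3,0) = 0
Tile 14: (3,1)->(3,1) = 0
Tile 10: (3,2)->(2,1) = 2
Tile 6: (3,3)->(1,1) = 4
Sum: 1 + 4 + 3 + 0 + 1 + 2 + 2 + 2 + 3 + 2 + 1 + 0 + 0 + 2 + 4 = 27

Answer: 27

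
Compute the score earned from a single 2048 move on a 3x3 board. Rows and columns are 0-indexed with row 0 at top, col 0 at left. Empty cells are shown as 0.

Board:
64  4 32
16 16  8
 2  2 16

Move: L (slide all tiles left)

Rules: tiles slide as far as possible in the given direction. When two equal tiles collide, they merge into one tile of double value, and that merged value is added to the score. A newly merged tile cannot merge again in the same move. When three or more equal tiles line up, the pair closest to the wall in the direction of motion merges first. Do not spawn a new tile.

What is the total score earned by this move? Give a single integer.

Answer: 36

Derivation:
Slide left:
row 0: [64, 4, 32] -> [64, 4, 32]  score +0 (running 0)
row 1: [16, 16, 8] -> [32, 8, 0]  score +32 (running 32)
row 2: [2, 2, 16] -> [4, 16, 0]  score +4 (running 36)
Board after move:
64  4 32
32  8  0
 4 16  0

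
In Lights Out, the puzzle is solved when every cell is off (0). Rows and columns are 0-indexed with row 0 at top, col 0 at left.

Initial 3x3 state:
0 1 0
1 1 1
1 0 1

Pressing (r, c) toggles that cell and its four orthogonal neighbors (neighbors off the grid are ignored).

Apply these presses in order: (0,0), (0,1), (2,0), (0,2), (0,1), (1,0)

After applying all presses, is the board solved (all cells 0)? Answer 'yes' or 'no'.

After press 1 at (0,0):
1 0 0
0 1 1
1 0 1

After press 2 at (0,1):
0 1 1
0 0 1
1 0 1

After press 3 at (2,0):
0 1 1
1 0 1
0 1 1

After press 4 at (0,2):
0 0 0
1 0 0
0 1 1

After press 5 at (0,1):
1 1 1
1 1 0
0 1 1

After press 6 at (1,0):
0 1 1
0 0 0
1 1 1

Lights still on: 5

Answer: no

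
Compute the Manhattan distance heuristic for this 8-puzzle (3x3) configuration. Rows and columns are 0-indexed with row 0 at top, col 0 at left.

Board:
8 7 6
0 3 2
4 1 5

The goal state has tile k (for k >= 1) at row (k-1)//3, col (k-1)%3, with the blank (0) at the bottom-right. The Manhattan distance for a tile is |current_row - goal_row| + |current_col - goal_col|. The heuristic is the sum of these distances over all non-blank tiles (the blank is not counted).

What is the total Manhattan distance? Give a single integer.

Tile 8: (0,0)->(2,1) = 3
Tile 7: (0,1)->(2,0) = 3
Tile 6: (0,2)->(1,2) = 1
Tile 3: (1,1)->(0,2) = 2
Tile 2: (1,2)->(0,1) = 2
Tile 4: (2,0)->(1,0) = 1
Tile 1: (2,1)->(0,0) = 3
Tile 5: (2,2)->(1,1) = 2
Sum: 3 + 3 + 1 + 2 + 2 + 1 + 3 + 2 = 17

Answer: 17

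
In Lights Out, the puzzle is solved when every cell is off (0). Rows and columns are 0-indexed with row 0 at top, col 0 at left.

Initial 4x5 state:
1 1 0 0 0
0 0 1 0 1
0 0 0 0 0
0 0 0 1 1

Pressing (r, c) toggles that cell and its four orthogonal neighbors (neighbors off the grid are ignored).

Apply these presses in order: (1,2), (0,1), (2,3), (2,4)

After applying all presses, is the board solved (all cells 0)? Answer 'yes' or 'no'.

After press 1 at (1,2):
1 1 1 0 0
0 1 0 1 1
0 0 1 0 0
0 0 0 1 1

After press 2 at (0,1):
0 0 0 0 0
0 0 0 1 1
0 0 1 0 0
0 0 0 1 1

After press 3 at (2,3):
0 0 0 0 0
0 0 0 0 1
0 0 0 1 1
0 0 0 0 1

After press 4 at (2,4):
0 0 0 0 0
0 0 0 0 0
0 0 0 0 0
0 0 0 0 0

Lights still on: 0

Answer: yes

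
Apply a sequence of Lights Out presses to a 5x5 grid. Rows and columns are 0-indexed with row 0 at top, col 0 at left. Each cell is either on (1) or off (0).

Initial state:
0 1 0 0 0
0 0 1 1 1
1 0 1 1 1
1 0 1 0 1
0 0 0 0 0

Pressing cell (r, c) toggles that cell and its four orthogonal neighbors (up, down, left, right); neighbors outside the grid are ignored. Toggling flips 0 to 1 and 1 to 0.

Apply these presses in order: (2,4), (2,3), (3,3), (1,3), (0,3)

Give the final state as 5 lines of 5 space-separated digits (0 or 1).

Answer: 0 1 1 0 1
0 0 0 0 1
1 0 0 1 1
1 0 0 0 1
0 0 0 1 0

Derivation:
After press 1 at (2,4):
0 1 0 0 0
0 0 1 1 0
1 0 1 0 0
1 0 1 0 0
0 0 0 0 0

After press 2 at (2,3):
0 1 0 0 0
0 0 1 0 0
1 0 0 1 1
1 0 1 1 0
0 0 0 0 0

After press 3 at (3,3):
0 1 0 0 0
0 0 1 0 0
1 0 0 0 1
1 0 0 0 1
0 0 0 1 0

After press 4 at (1,3):
0 1 0 1 0
0 0 0 1 1
1 0 0 1 1
1 0 0 0 1
0 0 0 1 0

After press 5 at (0,3):
0 1 1 0 1
0 0 0 0 1
1 0 0 1 1
1 0 0 0 1
0 0 0 1 0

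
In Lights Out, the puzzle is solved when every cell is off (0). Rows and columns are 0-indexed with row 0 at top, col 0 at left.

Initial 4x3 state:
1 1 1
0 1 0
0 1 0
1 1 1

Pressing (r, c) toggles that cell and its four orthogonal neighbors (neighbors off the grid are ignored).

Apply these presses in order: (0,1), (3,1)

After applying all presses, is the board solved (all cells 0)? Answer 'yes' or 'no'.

After press 1 at (0,1):
0 0 0
0 0 0
0 1 0
1 1 1

After press 2 at (3,1):
0 0 0
0 0 0
0 0 0
0 0 0

Lights still on: 0

Answer: yes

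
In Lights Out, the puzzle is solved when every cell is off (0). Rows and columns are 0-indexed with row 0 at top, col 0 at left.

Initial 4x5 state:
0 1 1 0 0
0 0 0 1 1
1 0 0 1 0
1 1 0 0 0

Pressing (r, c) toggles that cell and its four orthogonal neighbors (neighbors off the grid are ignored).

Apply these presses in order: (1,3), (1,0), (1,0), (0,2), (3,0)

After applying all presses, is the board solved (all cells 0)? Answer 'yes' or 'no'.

After press 1 at (1,3):
0 1 1 1 0
0 0 1 0 0
1 0 0 0 0
1 1 0 0 0

After press 2 at (1,0):
1 1 1 1 0
1 1 1 0 0
0 0 0 0 0
1 1 0 0 0

After press 3 at (1,0):
0 1 1 1 0
0 0 1 0 0
1 0 0 0 0
1 1 0 0 0

After press 4 at (0,2):
0 0 0 0 0
0 0 0 0 0
1 0 0 0 0
1 1 0 0 0

After press 5 at (3,0):
0 0 0 0 0
0 0 0 0 0
0 0 0 0 0
0 0 0 0 0

Lights still on: 0

Answer: yes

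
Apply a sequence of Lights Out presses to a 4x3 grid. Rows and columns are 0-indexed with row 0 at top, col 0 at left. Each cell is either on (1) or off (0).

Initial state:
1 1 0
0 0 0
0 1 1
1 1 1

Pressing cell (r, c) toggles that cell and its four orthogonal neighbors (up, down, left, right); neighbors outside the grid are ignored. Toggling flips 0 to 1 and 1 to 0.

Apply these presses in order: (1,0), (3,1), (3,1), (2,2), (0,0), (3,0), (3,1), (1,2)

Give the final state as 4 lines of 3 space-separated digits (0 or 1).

After press 1 at (1,0):
0 1 0
1 1 0
1 1 1
1 1 1

After press 2 at (3,1):
0 1 0
1 1 0
1 0 1
0 0 0

After press 3 at (3,1):
0 1 0
1 1 0
1 1 1
1 1 1

After press 4 at (2,2):
0 1 0
1 1 1
1 0 0
1 1 0

After press 5 at (0,0):
1 0 0
0 1 1
1 0 0
1 1 0

After press 6 at (3,0):
1 0 0
0 1 1
0 0 0
0 0 0

After press 7 at (3,1):
1 0 0
0 1 1
0 1 0
1 1 1

After press 8 at (1,2):
1 0 1
0 0 0
0 1 1
1 1 1

Answer: 1 0 1
0 0 0
0 1 1
1 1 1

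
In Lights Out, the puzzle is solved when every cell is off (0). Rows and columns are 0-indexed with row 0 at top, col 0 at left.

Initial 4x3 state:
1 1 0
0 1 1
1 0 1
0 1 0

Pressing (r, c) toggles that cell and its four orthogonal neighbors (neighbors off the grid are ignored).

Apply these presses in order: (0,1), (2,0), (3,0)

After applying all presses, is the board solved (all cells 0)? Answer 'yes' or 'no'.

Answer: no

Derivation:
After press 1 at (0,1):
0 0 1
0 0 1
1 0 1
0 1 0

After press 2 at (2,0):
0 0 1
1 0 1
0 1 1
1 1 0

After press 3 at (3,0):
0 0 1
1 0 1
1 1 1
0 0 0

Lights still on: 6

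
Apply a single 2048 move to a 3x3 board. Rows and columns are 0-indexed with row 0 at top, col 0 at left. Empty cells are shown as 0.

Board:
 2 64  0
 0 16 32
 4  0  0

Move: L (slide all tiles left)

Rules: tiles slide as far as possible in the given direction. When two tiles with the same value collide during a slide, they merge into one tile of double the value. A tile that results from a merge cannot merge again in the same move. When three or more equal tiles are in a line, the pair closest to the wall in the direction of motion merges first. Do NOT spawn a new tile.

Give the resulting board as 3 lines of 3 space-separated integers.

Slide left:
row 0: [2, 64, 0] -> [2, 64, 0]
row 1: [0, 16, 32] -> [16, 32, 0]
row 2: [4, 0, 0] -> [4, 0, 0]

Answer:  2 64  0
16 32  0
 4  0  0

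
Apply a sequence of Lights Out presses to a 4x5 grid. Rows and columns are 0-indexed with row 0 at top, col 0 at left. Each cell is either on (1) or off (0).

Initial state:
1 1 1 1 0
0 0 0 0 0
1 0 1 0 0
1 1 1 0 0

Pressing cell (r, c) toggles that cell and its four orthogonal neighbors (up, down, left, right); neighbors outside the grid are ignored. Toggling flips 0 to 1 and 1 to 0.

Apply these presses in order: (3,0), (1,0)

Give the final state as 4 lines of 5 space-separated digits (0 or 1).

Answer: 0 1 1 1 0
1 1 0 0 0
1 0 1 0 0
0 0 1 0 0

Derivation:
After press 1 at (3,0):
1 1 1 1 0
0 0 0 0 0
0 0 1 0 0
0 0 1 0 0

After press 2 at (1,0):
0 1 1 1 0
1 1 0 0 0
1 0 1 0 0
0 0 1 0 0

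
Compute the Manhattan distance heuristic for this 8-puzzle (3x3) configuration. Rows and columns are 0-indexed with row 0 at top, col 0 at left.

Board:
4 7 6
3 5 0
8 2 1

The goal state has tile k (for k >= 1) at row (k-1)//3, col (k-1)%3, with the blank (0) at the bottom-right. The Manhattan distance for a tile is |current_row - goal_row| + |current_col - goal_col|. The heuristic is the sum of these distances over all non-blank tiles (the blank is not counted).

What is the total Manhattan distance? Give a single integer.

Tile 4: (0,0)->(1,0) = 1
Tile 7: (0,1)->(2,0) = 3
Tile 6: (0,2)->(1,2) = 1
Tile 3: (1,0)->(0,2) = 3
Tile 5: (1,1)->(1,1) = 0
Tile 8: (2,0)->(2,1) = 1
Tile 2: (2,1)->(0,1) = 2
Tile 1: (2,2)->(0,0) = 4
Sum: 1 + 3 + 1 + 3 + 0 + 1 + 2 + 4 = 15

Answer: 15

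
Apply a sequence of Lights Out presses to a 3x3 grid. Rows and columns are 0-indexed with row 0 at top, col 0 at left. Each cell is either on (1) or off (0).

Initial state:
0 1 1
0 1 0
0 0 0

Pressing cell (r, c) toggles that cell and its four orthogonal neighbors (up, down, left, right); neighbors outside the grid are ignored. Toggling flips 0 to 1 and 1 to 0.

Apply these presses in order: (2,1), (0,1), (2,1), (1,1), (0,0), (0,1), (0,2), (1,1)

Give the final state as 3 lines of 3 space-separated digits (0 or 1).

After press 1 at (2,1):
0 1 1
0 0 0
1 1 1

After press 2 at (0,1):
1 0 0
0 1 0
1 1 1

After press 3 at (2,1):
1 0 0
0 0 0
0 0 0

After press 4 at (1,1):
1 1 0
1 1 1
0 1 0

After press 5 at (0,0):
0 0 0
0 1 1
0 1 0

After press 6 at (0,1):
1 1 1
0 0 1
0 1 0

After press 7 at (0,2):
1 0 0
0 0 0
0 1 0

After press 8 at (1,1):
1 1 0
1 1 1
0 0 0

Answer: 1 1 0
1 1 1
0 0 0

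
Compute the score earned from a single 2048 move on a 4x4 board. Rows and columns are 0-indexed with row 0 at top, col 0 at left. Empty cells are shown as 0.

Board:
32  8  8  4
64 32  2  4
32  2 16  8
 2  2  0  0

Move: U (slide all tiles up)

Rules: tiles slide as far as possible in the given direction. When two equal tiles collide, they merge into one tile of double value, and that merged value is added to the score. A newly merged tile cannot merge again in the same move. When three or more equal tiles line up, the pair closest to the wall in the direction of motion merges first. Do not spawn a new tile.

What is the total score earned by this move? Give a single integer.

Slide up:
col 0: [32, 64, 32, 2] -> [32, 64, 32, 2]  score +0 (running 0)
col 1: [8, 32, 2, 2] -> [8, 32, 4, 0]  score +4 (running 4)
col 2: [8, 2, 16, 0] -> [8, 2, 16, 0]  score +0 (running 4)
col 3: [4, 4, 8, 0] -> [8, 8, 0, 0]  score +8 (running 12)
Board after move:
32  8  8  8
64 32  2  8
32  4 16  0
 2  0  0  0

Answer: 12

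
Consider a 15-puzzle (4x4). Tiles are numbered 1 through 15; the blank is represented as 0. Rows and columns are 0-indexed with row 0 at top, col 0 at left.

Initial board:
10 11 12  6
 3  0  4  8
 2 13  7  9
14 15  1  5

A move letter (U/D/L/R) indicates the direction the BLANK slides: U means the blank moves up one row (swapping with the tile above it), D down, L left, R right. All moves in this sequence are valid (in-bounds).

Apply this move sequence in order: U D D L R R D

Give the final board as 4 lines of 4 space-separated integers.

Answer: 10 11 12  6
 3 13  4  8
 2  7  1  9
14 15  0  5

Derivation:
After move 1 (U):
10  0 12  6
 3 11  4  8
 2 13  7  9
14 15  1  5

After move 2 (D):
10 11 12  6
 3  0  4  8
 2 13  7  9
14 15  1  5

After move 3 (D):
10 11 12  6
 3 13  4  8
 2  0  7  9
14 15  1  5

After move 4 (L):
10 11 12  6
 3 13  4  8
 0  2  7  9
14 15  1  5

After move 5 (R):
10 11 12  6
 3 13  4  8
 2  0  7  9
14 15  1  5

After move 6 (R):
10 11 12  6
 3 13  4  8
 2  7  0  9
14 15  1  5

After move 7 (D):
10 11 12  6
 3 13  4  8
 2  7  1  9
14 15  0  5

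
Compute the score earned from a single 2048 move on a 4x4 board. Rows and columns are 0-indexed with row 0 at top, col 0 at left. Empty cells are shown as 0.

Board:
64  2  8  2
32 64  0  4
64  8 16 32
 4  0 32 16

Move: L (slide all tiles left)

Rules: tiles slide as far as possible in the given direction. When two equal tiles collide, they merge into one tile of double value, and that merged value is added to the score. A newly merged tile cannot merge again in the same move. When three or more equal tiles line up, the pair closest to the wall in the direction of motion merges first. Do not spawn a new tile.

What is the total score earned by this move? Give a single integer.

Slide left:
row 0: [64, 2, 8, 2] -> [64, 2, 8, 2]  score +0 (running 0)
row 1: [32, 64, 0, 4] -> [32, 64, 4, 0]  score +0 (running 0)
row 2: [64, 8, 16, 32] -> [64, 8, 16, 32]  score +0 (running 0)
row 3: [4, 0, 32, 16] -> [4, 32, 16, 0]  score +0 (running 0)
Board after move:
64  2  8  2
32 64  4  0
64  8 16 32
 4 32 16  0

Answer: 0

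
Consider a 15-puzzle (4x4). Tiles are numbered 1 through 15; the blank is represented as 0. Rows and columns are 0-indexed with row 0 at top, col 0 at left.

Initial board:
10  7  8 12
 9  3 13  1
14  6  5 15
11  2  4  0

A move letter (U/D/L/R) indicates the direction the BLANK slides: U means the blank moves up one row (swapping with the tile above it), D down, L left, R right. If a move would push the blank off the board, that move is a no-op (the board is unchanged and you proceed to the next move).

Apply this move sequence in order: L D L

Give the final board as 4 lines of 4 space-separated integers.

After move 1 (L):
10  7  8 12
 9  3 13  1
14  6  5 15
11  2  0  4

After move 2 (D):
10  7  8 12
 9  3 13  1
14  6  5 15
11  2  0  4

After move 3 (L):
10  7  8 12
 9  3 13  1
14  6  5 15
11  0  2  4

Answer: 10  7  8 12
 9  3 13  1
14  6  5 15
11  0  2  4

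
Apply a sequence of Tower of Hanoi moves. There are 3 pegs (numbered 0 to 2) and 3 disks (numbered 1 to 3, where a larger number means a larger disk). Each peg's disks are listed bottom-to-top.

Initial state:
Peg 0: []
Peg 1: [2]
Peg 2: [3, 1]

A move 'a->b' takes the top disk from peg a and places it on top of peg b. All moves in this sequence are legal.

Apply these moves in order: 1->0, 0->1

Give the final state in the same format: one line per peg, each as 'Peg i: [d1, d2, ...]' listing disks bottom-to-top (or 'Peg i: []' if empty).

After move 1 (1->0):
Peg 0: [2]
Peg 1: []
Peg 2: [3, 1]

After move 2 (0->1):
Peg 0: []
Peg 1: [2]
Peg 2: [3, 1]

Answer: Peg 0: []
Peg 1: [2]
Peg 2: [3, 1]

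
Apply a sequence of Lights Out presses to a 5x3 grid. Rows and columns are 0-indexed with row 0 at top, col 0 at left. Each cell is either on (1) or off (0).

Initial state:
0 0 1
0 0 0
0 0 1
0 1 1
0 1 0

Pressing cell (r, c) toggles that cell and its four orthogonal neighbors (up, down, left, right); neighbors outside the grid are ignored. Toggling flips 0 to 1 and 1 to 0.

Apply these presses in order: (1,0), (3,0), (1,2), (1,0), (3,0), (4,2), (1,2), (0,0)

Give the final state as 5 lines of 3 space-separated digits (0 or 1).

After press 1 at (1,0):
1 0 1
1 1 0
1 0 1
0 1 1
0 1 0

After press 2 at (3,0):
1 0 1
1 1 0
0 0 1
1 0 1
1 1 0

After press 3 at (1,2):
1 0 0
1 0 1
0 0 0
1 0 1
1 1 0

After press 4 at (1,0):
0 0 0
0 1 1
1 0 0
1 0 1
1 1 0

After press 5 at (3,0):
0 0 0
0 1 1
0 0 0
0 1 1
0 1 0

After press 6 at (4,2):
0 0 0
0 1 1
0 0 0
0 1 0
0 0 1

After press 7 at (1,2):
0 0 1
0 0 0
0 0 1
0 1 0
0 0 1

After press 8 at (0,0):
1 1 1
1 0 0
0 0 1
0 1 0
0 0 1

Answer: 1 1 1
1 0 0
0 0 1
0 1 0
0 0 1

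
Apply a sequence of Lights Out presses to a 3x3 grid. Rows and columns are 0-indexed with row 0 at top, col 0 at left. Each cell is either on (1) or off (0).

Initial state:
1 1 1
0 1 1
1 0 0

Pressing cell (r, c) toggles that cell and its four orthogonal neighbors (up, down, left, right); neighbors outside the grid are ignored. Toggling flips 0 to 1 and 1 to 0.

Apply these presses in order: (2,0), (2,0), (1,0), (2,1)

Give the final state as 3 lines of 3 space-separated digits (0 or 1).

Answer: 0 1 1
1 1 1
1 1 1

Derivation:
After press 1 at (2,0):
1 1 1
1 1 1
0 1 0

After press 2 at (2,0):
1 1 1
0 1 1
1 0 0

After press 3 at (1,0):
0 1 1
1 0 1
0 0 0

After press 4 at (2,1):
0 1 1
1 1 1
1 1 1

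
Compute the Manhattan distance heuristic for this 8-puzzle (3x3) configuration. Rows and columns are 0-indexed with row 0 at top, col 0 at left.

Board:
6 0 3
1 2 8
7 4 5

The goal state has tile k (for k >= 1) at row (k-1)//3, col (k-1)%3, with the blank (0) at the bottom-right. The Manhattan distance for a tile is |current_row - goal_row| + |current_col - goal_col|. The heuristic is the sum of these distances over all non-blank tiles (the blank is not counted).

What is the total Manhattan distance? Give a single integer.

Answer: 11

Derivation:
Tile 6: (0,0)->(1,2) = 3
Tile 3: (0,2)->(0,2) = 0
Tile 1: (1,0)->(0,0) = 1
Tile 2: (1,1)->(0,1) = 1
Tile 8: (1,2)->(2,1) = 2
Tile 7: (2,0)->(2,0) = 0
Tile 4: (2,1)->(1,0) = 2
Tile 5: (2,2)->(1,1) = 2
Sum: 3 + 0 + 1 + 1 + 2 + 0 + 2 + 2 = 11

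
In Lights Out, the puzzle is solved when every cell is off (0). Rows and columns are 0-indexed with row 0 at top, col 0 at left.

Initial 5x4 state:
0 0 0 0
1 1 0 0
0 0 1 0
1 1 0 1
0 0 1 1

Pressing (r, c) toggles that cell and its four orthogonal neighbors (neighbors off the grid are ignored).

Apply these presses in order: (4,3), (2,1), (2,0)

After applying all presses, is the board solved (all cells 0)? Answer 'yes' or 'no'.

After press 1 at (4,3):
0 0 0 0
1 1 0 0
0 0 1 0
1 1 0 0
0 0 0 0

After press 2 at (2,1):
0 0 0 0
1 0 0 0
1 1 0 0
1 0 0 0
0 0 0 0

After press 3 at (2,0):
0 0 0 0
0 0 0 0
0 0 0 0
0 0 0 0
0 0 0 0

Lights still on: 0

Answer: yes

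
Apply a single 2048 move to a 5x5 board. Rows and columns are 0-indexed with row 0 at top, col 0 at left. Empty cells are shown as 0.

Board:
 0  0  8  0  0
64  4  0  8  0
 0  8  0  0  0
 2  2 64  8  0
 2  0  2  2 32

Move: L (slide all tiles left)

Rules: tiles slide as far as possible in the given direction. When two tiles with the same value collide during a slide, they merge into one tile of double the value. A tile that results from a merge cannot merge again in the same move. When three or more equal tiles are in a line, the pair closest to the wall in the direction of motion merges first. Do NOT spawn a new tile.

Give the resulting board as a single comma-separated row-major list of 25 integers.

Answer: 8, 0, 0, 0, 0, 64, 4, 8, 0, 0, 8, 0, 0, 0, 0, 4, 64, 8, 0, 0, 4, 2, 32, 0, 0

Derivation:
Slide left:
row 0: [0, 0, 8, 0, 0] -> [8, 0, 0, 0, 0]
row 1: [64, 4, 0, 8, 0] -> [64, 4, 8, 0, 0]
row 2: [0, 8, 0, 0, 0] -> [8, 0, 0, 0, 0]
row 3: [2, 2, 64, 8, 0] -> [4, 64, 8, 0, 0]
row 4: [2, 0, 2, 2, 32] -> [4, 2, 32, 0, 0]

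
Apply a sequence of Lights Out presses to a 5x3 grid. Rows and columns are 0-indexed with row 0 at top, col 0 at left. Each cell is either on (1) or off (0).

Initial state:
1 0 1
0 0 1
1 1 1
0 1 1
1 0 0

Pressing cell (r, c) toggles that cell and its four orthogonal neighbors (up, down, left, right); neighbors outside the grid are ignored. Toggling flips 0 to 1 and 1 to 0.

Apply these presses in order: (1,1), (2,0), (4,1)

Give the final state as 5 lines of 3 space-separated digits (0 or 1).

After press 1 at (1,1):
1 1 1
1 1 0
1 0 1
0 1 1
1 0 0

After press 2 at (2,0):
1 1 1
0 1 0
0 1 1
1 1 1
1 0 0

After press 3 at (4,1):
1 1 1
0 1 0
0 1 1
1 0 1
0 1 1

Answer: 1 1 1
0 1 0
0 1 1
1 0 1
0 1 1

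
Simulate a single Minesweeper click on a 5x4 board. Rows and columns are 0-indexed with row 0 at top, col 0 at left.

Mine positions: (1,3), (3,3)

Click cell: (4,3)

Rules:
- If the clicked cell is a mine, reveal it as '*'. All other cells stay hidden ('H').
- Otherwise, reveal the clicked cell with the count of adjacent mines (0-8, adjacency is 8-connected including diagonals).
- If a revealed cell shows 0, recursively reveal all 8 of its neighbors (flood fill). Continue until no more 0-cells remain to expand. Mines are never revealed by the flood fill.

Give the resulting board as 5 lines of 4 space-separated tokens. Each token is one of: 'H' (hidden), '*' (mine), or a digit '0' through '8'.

H H H H
H H H H
H H H H
H H H H
H H H 1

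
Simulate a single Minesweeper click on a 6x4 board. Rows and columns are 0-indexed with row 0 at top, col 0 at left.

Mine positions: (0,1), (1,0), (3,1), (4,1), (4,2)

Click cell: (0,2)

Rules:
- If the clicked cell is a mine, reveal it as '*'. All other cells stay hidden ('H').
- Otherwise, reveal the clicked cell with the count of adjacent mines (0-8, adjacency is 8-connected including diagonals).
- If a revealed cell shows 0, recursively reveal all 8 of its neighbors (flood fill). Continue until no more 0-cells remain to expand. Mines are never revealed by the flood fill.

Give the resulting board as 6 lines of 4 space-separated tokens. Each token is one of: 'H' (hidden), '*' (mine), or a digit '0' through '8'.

H H 1 H
H H H H
H H H H
H H H H
H H H H
H H H H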